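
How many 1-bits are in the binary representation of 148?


0b10010100 has 3 set bits

3


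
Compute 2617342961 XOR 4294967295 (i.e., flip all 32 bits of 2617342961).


2617342961 ^ 4294967295 = 1677624334

1677624334


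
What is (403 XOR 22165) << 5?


Step 1: 403 ^ 22165 = 22278
Step 2: 22278 << 5 = 712896

712896


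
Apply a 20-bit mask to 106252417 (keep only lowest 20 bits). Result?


106252417 & 1048575 = 346241

346241


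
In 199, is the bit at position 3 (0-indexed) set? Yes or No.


0b11000111, bit 3 = 0. No

No


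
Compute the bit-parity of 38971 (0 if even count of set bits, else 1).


0b1001100000111011 has 8 ones => parity 0

0


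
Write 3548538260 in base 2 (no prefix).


3548538260 = 11010011100000100110010110010100 in binary

11010011100000100110010110010100


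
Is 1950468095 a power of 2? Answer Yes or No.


0b1110100010000011100011111111111. Multiple bits set => No

No


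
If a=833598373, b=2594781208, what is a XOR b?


833598373 ^ 2594781208 = 2869332925

2869332925


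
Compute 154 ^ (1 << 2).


154 ^ (1 << 2) = 154 ^ 4 = 158

158


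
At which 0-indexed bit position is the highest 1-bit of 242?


0b11110010. Highest set bit at position 7

7


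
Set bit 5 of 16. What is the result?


16 | (1 << 5) = 16 | 32 = 48

48


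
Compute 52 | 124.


0b110100 | 0b1111100 = 0b1111100 = 124

124


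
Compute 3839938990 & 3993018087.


0b11100100111000001101000110101110 & 0b11101110000000001001111011100111 = 0b11100100000000001001000010100110 = 3825242278

3825242278


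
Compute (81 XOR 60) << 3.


Step 1: 81 ^ 60 = 109
Step 2: 109 << 3 = 872

872


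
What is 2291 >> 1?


0b100011110011 >> 1 = 0b10001111001 = 1145

1145


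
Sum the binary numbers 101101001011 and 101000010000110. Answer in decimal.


101101001011 + 101000010000110 = 101101111010001 = 23505

23505


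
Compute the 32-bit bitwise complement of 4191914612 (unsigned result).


~0b11111001110110111000101001110100 = 0b110001001000111010110001011 = 103052683 (32-bit unsigned)

103052683


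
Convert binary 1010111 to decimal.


1010111 in decimal = 87

87


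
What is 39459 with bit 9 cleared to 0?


39459 & ~(1 << 9) = 38947

38947


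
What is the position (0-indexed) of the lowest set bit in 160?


0b10100000. Lowest set bit at position 5

5


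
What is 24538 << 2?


0b101111111011010 << 2 = 0b10111111101101000 = 98152

98152


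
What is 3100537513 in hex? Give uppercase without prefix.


3100537513 = B8CE72A9 hex

B8CE72A9


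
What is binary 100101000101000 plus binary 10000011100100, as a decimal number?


100101000101000 + 10000011100100 = 110101100001100 = 27404

27404


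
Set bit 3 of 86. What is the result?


86 | (1 << 3) = 86 | 8 = 94

94


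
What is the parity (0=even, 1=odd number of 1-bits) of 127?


0b1111111 has 7 ones => parity 1

1


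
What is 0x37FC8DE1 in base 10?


37FC8DE1 hex = 939298273 decimal

939298273


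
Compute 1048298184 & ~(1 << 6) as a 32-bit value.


1048298184 & ~(1 << 6) = 1048298120

1048298120


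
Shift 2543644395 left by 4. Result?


0b10010111100111001110111011101011 << 4 = 0b100101111001110011101110111010110000 = 40698310320

40698310320


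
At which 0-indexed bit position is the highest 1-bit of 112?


0b1110000. Highest set bit at position 6

6


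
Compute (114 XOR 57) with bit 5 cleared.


Step 1: 114 ^ 57 = 75
Step 2: 75 & ~(1 << 5) = 75

75


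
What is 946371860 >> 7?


0b111000011010000111110100010100 >> 7 = 0b11100001101000011111010 = 7393530

7393530


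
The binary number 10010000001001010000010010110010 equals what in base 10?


10010000001001010000010010110010 in decimal = 2418345138

2418345138


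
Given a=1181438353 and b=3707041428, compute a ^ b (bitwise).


1181438353 ^ 3707041428 = 2594154245

2594154245


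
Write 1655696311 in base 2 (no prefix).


1655696311 = 1100010101011111110101110110111 in binary

1100010101011111110101110110111


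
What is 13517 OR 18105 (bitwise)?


0b11010011001101 | 0b100011010111001 = 0b111011011111101 = 30461

30461


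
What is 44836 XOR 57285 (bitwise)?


0b1010111100100100 ^ 0b1101111111000101 = 0b111000011100001 = 28897

28897


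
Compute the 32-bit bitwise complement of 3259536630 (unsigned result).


~0b11000010010010001001010011110110 = 0b111101101101110110101100001001 = 1035430665 (32-bit unsigned)

1035430665


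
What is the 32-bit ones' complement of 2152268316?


2152268316 ^ 4294967295 = 2142698979

2142698979


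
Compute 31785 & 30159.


0b111110000101001 & 0b111010111001111 = 0b111010000001001 = 29705

29705


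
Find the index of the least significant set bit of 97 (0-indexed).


0b1100001. Lowest set bit at position 0

0


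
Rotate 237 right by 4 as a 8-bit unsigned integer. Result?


Rotate 0b11101101 right by 4 (8-bit) = 0b11011110 = 222

222


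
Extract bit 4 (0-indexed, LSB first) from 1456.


0b10110110000, position 4 = 1

1


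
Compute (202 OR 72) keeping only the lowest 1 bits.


Step 1: 202 | 72 = 202
Step 2: 202 & 1 = 0

0


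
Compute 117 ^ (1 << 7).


117 ^ (1 << 7) = 117 ^ 128 = 245

245


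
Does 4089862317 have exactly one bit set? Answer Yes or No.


0b11110011110001100101100010101101. Multiple bits set => No

No


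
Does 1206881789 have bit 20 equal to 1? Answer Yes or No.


0b1000111111011111000110111111101, bit 20 = 0. No

No


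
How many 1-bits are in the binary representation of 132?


0b10000100 has 2 set bits

2


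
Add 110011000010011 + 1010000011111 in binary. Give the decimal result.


110011000010011 + 1010000011111 = 111101000110010 = 31282

31282


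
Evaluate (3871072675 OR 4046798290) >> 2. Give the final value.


Step 1: 3871072675 | 4046798290 = 4156554739
Step 2: 4156554739 >> 2 = 1039138684

1039138684


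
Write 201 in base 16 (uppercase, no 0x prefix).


201 = C9 hex

C9


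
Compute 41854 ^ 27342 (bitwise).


0b1010001101111110 ^ 0b110101011001110 = 0b1100100110110000 = 51632

51632


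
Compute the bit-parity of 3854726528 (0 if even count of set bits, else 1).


0b11100101110000100111010110000000 has 14 ones => parity 0

0


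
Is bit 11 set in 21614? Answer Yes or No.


0b101010001101110, bit 11 = 0. No

No


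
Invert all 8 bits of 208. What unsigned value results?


208 ^ 255 = 47

47


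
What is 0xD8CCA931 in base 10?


D8CCA931 hex = 3637291313 decimal

3637291313


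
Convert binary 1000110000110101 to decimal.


1000110000110101 in decimal = 35893

35893


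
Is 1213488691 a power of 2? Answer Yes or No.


0b1001000010101000101111000110011. Multiple bits set => No

No


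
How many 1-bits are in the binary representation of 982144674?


0b111010100010100101011010100010 has 14 set bits

14


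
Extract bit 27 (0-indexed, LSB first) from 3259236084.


0b11000010010000111111111011110100, position 27 = 0

0


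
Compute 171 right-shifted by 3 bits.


0b10101011 >> 3 = 0b10101 = 21

21


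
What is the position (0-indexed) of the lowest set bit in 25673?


0b110010001001001. Lowest set bit at position 0

0


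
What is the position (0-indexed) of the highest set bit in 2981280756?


0b10110001101100101011101111110100. Highest set bit at position 31

31


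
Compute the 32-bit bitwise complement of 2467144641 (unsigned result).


~0b10010011000011011010001111000001 = 0b1101100111100100101110000111110 = 1827822654 (32-bit unsigned)

1827822654


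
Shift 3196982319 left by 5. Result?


0b10111110100011100001010000101111 << 5 = 0b1011111010001110000101000010111100000 = 102303434208

102303434208


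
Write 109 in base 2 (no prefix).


109 = 1101101 in binary

1101101


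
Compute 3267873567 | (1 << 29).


3267873567 | (1 << 29) = 3267873567 | 536870912 = 3804744479

3804744479


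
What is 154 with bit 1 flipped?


154 ^ (1 << 1) = 154 ^ 2 = 152

152


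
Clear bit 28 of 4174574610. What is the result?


4174574610 & ~(1 << 28) = 3906139154

3906139154


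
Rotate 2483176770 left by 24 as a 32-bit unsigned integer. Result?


Rotate 0b10010100000000100100010101000010 left by 24 (32-bit) = 0b1000010100101000000001001000101 = 1116996165

1116996165


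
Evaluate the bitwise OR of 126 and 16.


0b1111110 | 0b10000 = 0b1111110 = 126

126


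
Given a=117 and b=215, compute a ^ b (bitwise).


117 ^ 215 = 162

162


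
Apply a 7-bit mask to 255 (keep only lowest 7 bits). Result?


255 & 127 = 127

127


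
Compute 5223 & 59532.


0b1010001100111 & 0b1110100010001100 = 0b100 = 4

4


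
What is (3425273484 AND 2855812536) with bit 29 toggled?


Step 1: 3425273484 & 2855812536 = 2284323976
Step 2: 2284323976 ^ (1 << 29) = 2284323976 ^ 536870912 = 2821194888

2821194888


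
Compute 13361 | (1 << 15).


13361 | (1 << 15) = 13361 | 32768 = 46129

46129


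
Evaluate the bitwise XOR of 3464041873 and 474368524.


0b11001110011110010001010110010001 ^ 0b11100010001100100101000001100 = 0b11010010001111110101111110011101 = 3527368605

3527368605


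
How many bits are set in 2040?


0b11111111000 has 8 set bits

8


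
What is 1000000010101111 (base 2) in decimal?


1000000010101111 in decimal = 32943

32943


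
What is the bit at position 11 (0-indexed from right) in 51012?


0b1100011101000100, position 11 = 0

0


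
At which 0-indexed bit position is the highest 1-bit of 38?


0b100110. Highest set bit at position 5

5


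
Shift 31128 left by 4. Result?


0b111100110011000 << 4 = 0b1111001100110000000 = 498048

498048


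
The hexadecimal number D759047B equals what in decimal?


D759047B hex = 3612935291 decimal

3612935291


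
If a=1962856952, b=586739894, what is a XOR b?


1962856952 ^ 586739894 = 1443242318

1443242318


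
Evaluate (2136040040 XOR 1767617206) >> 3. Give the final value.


Step 1: 2136040040 ^ 1767617206 = 369807582
Step 2: 369807582 >> 3 = 46225947

46225947


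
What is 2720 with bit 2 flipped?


2720 ^ (1 << 2) = 2720 ^ 4 = 2724

2724


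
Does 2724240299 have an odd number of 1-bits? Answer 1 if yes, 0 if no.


0b10100010011000001001101110101011 has 15 ones => parity 1

1


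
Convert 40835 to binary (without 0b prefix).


40835 = 1001111110000011 in binary

1001111110000011


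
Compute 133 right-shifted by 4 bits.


0b10000101 >> 4 = 0b1000 = 8

8


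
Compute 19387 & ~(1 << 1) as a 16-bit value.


19387 & ~(1 << 1) = 19385

19385


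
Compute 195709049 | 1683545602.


0b1011101010100100100001111001 | 0b1100100010110001101111000000010 = 0b1101111111110101101111001111011 = 1878711931

1878711931


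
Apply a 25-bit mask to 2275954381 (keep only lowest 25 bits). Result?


2275954381 & 33554431 = 27807437

27807437


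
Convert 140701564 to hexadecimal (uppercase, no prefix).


140701564 = 862EF7C hex

862EF7C


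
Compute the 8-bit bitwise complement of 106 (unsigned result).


~0b1101010 = 0b10010101 = 149 (8-bit unsigned)

149


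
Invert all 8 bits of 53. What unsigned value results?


53 ^ 255 = 202

202


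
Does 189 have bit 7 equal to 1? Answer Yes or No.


0b10111101, bit 7 = 1. Yes

Yes


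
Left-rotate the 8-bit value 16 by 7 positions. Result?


Rotate 0b10000 left by 7 (8-bit) = 0b1000 = 8

8


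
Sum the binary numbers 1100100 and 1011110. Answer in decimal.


1100100 + 1011110 = 11000010 = 194

194


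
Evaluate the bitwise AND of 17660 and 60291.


0b100010011111100 & 0b1110101110000011 = 0b100000010000000 = 16512

16512


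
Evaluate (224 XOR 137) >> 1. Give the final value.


Step 1: 224 ^ 137 = 105
Step 2: 105 >> 1 = 52

52


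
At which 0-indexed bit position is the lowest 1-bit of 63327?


0b1111011101011111. Lowest set bit at position 0

0


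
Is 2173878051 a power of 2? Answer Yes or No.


0b10000001100100101011111100100011. Multiple bits set => No

No


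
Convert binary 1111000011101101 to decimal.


1111000011101101 in decimal = 61677

61677


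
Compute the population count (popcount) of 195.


0b11000011 has 4 set bits

4


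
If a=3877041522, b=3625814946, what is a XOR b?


3877041522 ^ 3625814946 = 1057717968

1057717968


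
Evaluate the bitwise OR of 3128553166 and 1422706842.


0b10111010011110011110111011001110 | 0b1010100110011001100100010011010 = 0b11111110111111011110111011011110 = 4278054622

4278054622


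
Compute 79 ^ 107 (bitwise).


0b1001111 ^ 0b1101011 = 0b100100 = 36

36


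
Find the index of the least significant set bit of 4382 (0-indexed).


0b1000100011110. Lowest set bit at position 1

1


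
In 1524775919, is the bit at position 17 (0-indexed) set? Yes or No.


0b1011010111000100011101111101111, bit 17 = 1. Yes

Yes


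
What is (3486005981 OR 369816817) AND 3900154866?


Step 1: 3486005981 | 369816817 = 3754622717
Step 2: 3754622717 & 3900154866 = 3359810288

3359810288


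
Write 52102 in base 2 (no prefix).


52102 = 1100101110000110 in binary

1100101110000110


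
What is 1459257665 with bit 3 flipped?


1459257665 ^ (1 << 3) = 1459257665 ^ 8 = 1459257673

1459257673


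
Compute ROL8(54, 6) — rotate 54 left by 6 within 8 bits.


Rotate 0b110110 left by 6 (8-bit) = 0b10001101 = 141

141


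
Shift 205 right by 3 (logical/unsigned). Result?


0b11001101 >> 3 = 0b11001 = 25

25


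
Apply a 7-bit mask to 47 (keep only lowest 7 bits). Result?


47 & 127 = 47

47


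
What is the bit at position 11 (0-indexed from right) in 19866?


0b100110110011010, position 11 = 1

1


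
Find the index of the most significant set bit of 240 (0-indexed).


0b11110000. Highest set bit at position 7

7


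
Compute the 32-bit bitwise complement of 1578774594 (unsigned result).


~0b1011110000110100011000001000010 = 0b10100001111001011100111110111101 = 2716192701 (32-bit unsigned)

2716192701


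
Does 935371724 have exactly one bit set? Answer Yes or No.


0b110111110000001010001111001100. Multiple bits set => No

No


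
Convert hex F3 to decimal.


F3 hex = 243 decimal

243


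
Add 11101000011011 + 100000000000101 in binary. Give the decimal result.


11101000011011 + 100000000000101 = 111101000100000 = 31264

31264


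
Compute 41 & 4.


0b101001 & 0b100 = 0b0 = 0

0


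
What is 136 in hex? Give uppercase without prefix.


136 = 88 hex

88


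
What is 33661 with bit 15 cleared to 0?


33661 & ~(1 << 15) = 893

893


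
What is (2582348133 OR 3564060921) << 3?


Step 1: 2582348133 | 3564060921 = 3723477501
Step 2: 3723477501 << 3 = 29787820008

29787820008


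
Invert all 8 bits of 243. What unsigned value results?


243 ^ 255 = 12

12


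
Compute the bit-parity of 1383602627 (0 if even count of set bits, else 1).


0b1010010011110000001100111000011 has 14 ones => parity 0

0


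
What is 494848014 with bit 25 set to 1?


494848014 | (1 << 25) = 494848014 | 33554432 = 528402446

528402446


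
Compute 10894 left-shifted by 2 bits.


0b10101010001110 << 2 = 0b1010101000111000 = 43576

43576


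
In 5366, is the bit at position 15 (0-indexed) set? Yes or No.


0b1010011110110, bit 15 = 0. No

No


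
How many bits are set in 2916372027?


0b10101101110101000100111000111011 has 18 set bits

18


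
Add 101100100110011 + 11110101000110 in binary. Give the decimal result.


101100100110011 + 11110101000110 = 1001011001111001 = 38521

38521


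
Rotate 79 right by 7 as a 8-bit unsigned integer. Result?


Rotate 0b1001111 right by 7 (8-bit) = 0b10011110 = 158

158


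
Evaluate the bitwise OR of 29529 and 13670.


0b111001101011001 | 0b11010101100110 = 0b111011101111111 = 30591

30591


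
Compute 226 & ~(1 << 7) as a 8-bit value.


226 & ~(1 << 7) = 98

98


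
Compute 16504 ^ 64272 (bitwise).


0b100000001111000 ^ 0b1111101100010000 = 0b1011101101101000 = 47976

47976


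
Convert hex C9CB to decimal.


C9CB hex = 51659 decimal

51659


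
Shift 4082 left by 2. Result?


0b111111110010 << 2 = 0b11111111001000 = 16328

16328


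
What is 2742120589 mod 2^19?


2742120589 & 524287 = 94349

94349


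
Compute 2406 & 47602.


0b100101100110 & 0b1011100111110010 = 0b100101100010 = 2402

2402


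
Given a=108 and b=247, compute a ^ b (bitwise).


108 ^ 247 = 155

155


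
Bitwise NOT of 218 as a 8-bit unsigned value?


~0b11011010 = 0b100101 = 37 (8-bit unsigned)

37


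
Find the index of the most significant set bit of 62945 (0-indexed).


0b1111010111100001. Highest set bit at position 15

15


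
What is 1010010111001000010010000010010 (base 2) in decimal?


1010010111001000010010000010010 in decimal = 1390683154

1390683154


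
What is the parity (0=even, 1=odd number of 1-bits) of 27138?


0b110101000000010 has 5 ones => parity 1

1


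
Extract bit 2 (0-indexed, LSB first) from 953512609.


0b111000110101010111001010100001, position 2 = 0

0


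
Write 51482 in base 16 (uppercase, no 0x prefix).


51482 = C91A hex

C91A


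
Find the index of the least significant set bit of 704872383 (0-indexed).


0b101010000000110111111110111111. Lowest set bit at position 0

0


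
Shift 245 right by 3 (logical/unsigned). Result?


0b11110101 >> 3 = 0b11110 = 30

30


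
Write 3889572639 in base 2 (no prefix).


3889572639 = 11100111110101100010101100011111 in binary

11100111110101100010101100011111


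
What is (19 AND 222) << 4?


Step 1: 19 & 222 = 18
Step 2: 18 << 4 = 288

288


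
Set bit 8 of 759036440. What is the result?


759036440 | (1 << 8) = 759036440 | 256 = 759036696

759036696


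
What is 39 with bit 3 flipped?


39 ^ (1 << 3) = 39 ^ 8 = 47

47


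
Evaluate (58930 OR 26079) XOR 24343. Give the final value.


Step 1: 58930 | 26079 = 59391
Step 2: 59391 ^ 24343 = 47336

47336


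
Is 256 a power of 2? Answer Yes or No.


0b100000000. Only one bit set => Yes

Yes


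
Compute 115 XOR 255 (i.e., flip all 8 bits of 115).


115 ^ 255 = 140

140


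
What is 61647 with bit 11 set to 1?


61647 | (1 << 11) = 61647 | 2048 = 63695

63695


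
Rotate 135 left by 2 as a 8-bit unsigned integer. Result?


Rotate 0b10000111 left by 2 (8-bit) = 0b11110 = 30

30


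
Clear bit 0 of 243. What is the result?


243 & ~(1 << 0) = 242

242


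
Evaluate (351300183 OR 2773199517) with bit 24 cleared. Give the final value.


Step 1: 351300183 | 2773199517 = 3053185759
Step 2: 3053185759 & ~(1 << 24) = 3036408543

3036408543


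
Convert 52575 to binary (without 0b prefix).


52575 = 1100110101011111 in binary

1100110101011111


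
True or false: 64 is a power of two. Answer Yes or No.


0b1000000. Only one bit set => Yes

Yes


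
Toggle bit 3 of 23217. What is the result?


23217 ^ (1 << 3) = 23217 ^ 8 = 23225

23225


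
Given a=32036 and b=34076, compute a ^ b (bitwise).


32036 ^ 34076 = 63544

63544


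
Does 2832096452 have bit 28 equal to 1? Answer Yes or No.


0b10101000110011100101110011000100, bit 28 = 0. No

No


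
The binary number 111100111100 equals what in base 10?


111100111100 in decimal = 3900

3900


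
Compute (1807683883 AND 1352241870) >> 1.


Step 1: 1807683883 & 1352241870 = 1083772938
Step 2: 1083772938 >> 1 = 541886469

541886469


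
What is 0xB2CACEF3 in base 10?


B2CACEF3 hex = 2999635699 decimal

2999635699


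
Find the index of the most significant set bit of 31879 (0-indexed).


0b111110010000111. Highest set bit at position 14

14


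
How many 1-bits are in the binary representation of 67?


0b1000011 has 3 set bits

3


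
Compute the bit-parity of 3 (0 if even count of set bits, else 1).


0b11 has 2 ones => parity 0

0


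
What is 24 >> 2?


0b11000 >> 2 = 0b110 = 6

6


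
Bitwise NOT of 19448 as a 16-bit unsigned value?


~0b100101111111000 = 0b1011010000000111 = 46087 (16-bit unsigned)

46087


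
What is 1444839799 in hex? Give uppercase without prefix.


1444839799 = 561E8177 hex

561E8177


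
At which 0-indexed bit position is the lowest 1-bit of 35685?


0b1000101101100101. Lowest set bit at position 0

0


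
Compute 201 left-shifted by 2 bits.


0b11001001 << 2 = 0b1100100100 = 804

804


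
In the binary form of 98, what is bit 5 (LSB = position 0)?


0b1100010, position 5 = 1

1


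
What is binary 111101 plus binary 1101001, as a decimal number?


111101 + 1101001 = 10100110 = 166

166


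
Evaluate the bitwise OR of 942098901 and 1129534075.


0b111000001001110100100111010101 | 0b1000011010100110101001001111011 = 0b1111011011101110101101111111111 = 2071419903

2071419903


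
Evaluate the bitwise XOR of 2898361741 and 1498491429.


0b10101100110000010111110110001101 ^ 0b1011001010100010010101000100101 = 0b11110101100100000101011110101000 = 4119877544

4119877544


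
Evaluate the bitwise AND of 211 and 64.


0b11010011 & 0b1000000 = 0b1000000 = 64

64


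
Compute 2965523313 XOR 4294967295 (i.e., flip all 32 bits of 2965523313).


2965523313 ^ 4294967295 = 1329443982

1329443982


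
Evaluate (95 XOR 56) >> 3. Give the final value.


Step 1: 95 ^ 56 = 103
Step 2: 103 >> 3 = 12

12


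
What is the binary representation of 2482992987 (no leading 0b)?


2482992987 = 10010011111111110111011101011011 in binary

10010011111111110111011101011011


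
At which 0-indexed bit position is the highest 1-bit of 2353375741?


0b10001100010001011010100111111101. Highest set bit at position 31

31


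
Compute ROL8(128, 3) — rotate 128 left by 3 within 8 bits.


Rotate 0b10000000 left by 3 (8-bit) = 0b100 = 4

4


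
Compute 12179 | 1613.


0b10111110010011 | 0b11001001101 = 0b10111111011111 = 12255

12255


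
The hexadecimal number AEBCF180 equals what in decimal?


AEBCF180 hex = 2931618176 decimal

2931618176


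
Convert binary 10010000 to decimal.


10010000 in decimal = 144

144


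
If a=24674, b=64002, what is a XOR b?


24674 ^ 64002 = 39520

39520


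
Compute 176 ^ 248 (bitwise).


0b10110000 ^ 0b11111000 = 0b1001000 = 72

72


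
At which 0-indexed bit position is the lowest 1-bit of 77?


0b1001101. Lowest set bit at position 0

0


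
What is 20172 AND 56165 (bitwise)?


0b100111011001100 & 0b1101101101100101 = 0b100101001000100 = 19012

19012


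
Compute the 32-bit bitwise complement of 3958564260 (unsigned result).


~0b11101011111100101110010110100100 = 0b10100000011010001101001011011 = 336403035 (32-bit unsigned)

336403035


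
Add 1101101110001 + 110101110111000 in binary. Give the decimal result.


1101101110001 + 110101110111000 = 1000011100101001 = 34601

34601


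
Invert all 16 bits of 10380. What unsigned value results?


10380 ^ 65535 = 55155

55155


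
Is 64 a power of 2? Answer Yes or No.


0b1000000. Only one bit set => Yes

Yes


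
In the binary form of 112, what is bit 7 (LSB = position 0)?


0b1110000, position 7 = 0

0


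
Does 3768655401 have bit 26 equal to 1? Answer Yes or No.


0b11100000101000010001111000101001, bit 26 = 0. No

No


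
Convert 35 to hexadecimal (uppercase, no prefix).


35 = 23 hex

23


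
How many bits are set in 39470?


0b1001101000101110 has 8 set bits

8


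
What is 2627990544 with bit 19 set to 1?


2627990544 | (1 << 19) = 2627990544 | 524288 = 2628514832

2628514832


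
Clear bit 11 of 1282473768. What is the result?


1282473768 & ~(1 << 11) = 1282471720

1282471720


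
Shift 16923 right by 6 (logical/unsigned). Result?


0b100001000011011 >> 6 = 0b100001000 = 264

264


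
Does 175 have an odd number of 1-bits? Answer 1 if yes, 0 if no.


0b10101111 has 6 ones => parity 0

0


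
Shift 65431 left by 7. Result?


0b1111111110010111 << 7 = 0b11111111100101110000000 = 8375168

8375168


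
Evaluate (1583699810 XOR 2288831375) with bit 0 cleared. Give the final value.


Step 1: 1583699810 ^ 2288831375 = 3590954221
Step 2: 3590954221 & ~(1 << 0) = 3590954220

3590954220


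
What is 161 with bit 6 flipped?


161 ^ (1 << 6) = 161 ^ 64 = 225

225


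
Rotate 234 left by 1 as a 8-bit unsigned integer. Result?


Rotate 0b11101010 left by 1 (8-bit) = 0b11010101 = 213

213


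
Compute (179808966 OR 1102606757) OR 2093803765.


Step 1: 179808966 | 1102606757 = 1270873063
Step 2: 1270873063 | 2093803765 = 2147482615

2147482615


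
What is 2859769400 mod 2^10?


2859769400 & 1023 = 568

568


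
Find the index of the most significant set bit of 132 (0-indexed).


0b10000100. Highest set bit at position 7

7


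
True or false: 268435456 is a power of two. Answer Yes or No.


0b10000000000000000000000000000. Only one bit set => Yes

Yes


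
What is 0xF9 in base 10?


F9 hex = 249 decimal

249


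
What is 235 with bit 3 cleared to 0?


235 & ~(1 << 3) = 227

227


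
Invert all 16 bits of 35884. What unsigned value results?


35884 ^ 65535 = 29651

29651


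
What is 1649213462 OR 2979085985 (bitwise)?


0b1100010010011010000000000010110 | 0b10110001100100010011111010100001 = 0b11110011110111010011111010110111 = 4091362999

4091362999


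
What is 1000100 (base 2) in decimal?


1000100 in decimal = 68

68


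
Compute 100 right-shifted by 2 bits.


0b1100100 >> 2 = 0b11001 = 25

25


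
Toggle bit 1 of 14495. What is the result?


14495 ^ (1 << 1) = 14495 ^ 2 = 14493

14493


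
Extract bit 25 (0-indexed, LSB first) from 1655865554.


0b1100010101100101000000011010010, position 25 = 1

1


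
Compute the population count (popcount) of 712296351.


0b101010011101001100011110011111 has 18 set bits

18


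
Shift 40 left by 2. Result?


0b101000 << 2 = 0b10100000 = 160

160


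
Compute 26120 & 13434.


0b110011000001000 & 0b11010001111010 = 0b10010000001000 = 9224

9224


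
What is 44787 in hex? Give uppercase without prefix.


44787 = AEF3 hex

AEF3


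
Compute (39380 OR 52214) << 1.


Step 1: 39380 | 52214 = 56310
Step 2: 56310 << 1 = 112620

112620


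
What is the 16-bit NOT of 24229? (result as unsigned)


~0b101111010100101 = 0b1010000101011010 = 41306 (16-bit unsigned)

41306


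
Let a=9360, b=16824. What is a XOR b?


9360 ^ 16824 = 25896

25896


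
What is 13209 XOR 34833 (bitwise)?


0b11001110011001 ^ 0b1000100000010001 = 0b1011101110001000 = 48008

48008


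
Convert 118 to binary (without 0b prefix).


118 = 1110110 in binary

1110110


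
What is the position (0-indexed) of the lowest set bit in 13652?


0b11010101010100. Lowest set bit at position 2

2


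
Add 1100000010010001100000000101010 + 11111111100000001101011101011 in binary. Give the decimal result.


1100000010010001100000000101010 + 11111111100000001101011101011 = 10000000001110001101101100010101 = 2151209749

2151209749


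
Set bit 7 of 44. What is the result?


44 | (1 << 7) = 44 | 128 = 172

172


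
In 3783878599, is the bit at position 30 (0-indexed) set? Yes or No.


0b11100001100010010110011111000111, bit 30 = 1. Yes

Yes


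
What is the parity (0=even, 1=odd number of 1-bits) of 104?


0b1101000 has 3 ones => parity 1

1


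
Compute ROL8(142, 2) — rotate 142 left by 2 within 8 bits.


Rotate 0b10001110 left by 2 (8-bit) = 0b111010 = 58

58


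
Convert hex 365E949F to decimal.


365E949F hex = 912168095 decimal

912168095


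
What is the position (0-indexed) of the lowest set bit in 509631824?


0b11110011000000101110101010000. Lowest set bit at position 4

4


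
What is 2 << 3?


0b10 << 3 = 0b10000 = 16

16


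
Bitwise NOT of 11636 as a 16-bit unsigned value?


~0b10110101110100 = 0b1101001010001011 = 53899 (16-bit unsigned)

53899


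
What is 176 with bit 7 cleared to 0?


176 & ~(1 << 7) = 48

48


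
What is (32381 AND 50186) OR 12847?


Step 1: 32381 & 50186 = 17416
Step 2: 17416 | 12847 = 30255

30255


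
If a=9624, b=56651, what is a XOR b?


9624 ^ 56651 = 63699

63699


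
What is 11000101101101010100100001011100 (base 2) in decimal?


11000101101101010100100001011100 in decimal = 3316992092

3316992092


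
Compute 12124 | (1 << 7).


12124 | (1 << 7) = 12124 | 128 = 12252

12252


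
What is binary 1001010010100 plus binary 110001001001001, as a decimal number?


1001010010100 + 110001001001001 = 111010011011101 = 29917

29917


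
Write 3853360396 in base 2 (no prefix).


3853360396 = 11100101101011011001110100001100 in binary

11100101101011011001110100001100


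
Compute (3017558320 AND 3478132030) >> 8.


Step 1: 3017558320 & 3478132030 = 2203058480
Step 2: 2203058480 >> 8 = 8605697

8605697


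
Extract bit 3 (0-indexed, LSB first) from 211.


0b11010011, position 3 = 0

0


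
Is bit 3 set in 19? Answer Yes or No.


0b10011, bit 3 = 0. No

No


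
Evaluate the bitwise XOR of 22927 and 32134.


0b101100110001111 ^ 0b111110110000110 = 0b10010000001001 = 9225

9225


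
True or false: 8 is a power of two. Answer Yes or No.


0b1000. Only one bit set => Yes

Yes


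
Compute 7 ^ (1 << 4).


7 ^ (1 << 4) = 7 ^ 16 = 23

23


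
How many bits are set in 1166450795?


0b1000101100001101010000001101011 has 13 set bits

13


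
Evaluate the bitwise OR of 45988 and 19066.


0b1011001110100100 | 0b100101001111010 = 0b1111101111111110 = 64510

64510


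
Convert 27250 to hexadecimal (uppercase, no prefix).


27250 = 6A72 hex

6A72


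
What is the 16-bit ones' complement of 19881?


19881 ^ 65535 = 45654

45654


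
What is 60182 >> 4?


0b1110101100010110 >> 4 = 0b111010110001 = 3761

3761


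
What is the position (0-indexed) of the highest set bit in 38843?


0b1001011110111011. Highest set bit at position 15

15


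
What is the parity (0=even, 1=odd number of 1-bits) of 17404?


0b100001111111100 has 9 ones => parity 1

1


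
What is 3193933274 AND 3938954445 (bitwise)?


0b10111110010111111000110111011010 & 0b11101010110001111010110011001101 = 0b10101010010001111000110011001000 = 2856815816

2856815816


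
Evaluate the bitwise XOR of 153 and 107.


0b10011001 ^ 0b1101011 = 0b11110010 = 242

242


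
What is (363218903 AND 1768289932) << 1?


Step 1: 363218903 & 1768289932 = 19154564
Step 2: 19154564 << 1 = 38309128

38309128


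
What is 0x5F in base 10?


5F hex = 95 decimal

95


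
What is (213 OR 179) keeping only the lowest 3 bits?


Step 1: 213 | 179 = 247
Step 2: 247 & 7 = 7

7


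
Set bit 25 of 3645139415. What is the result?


3645139415 | (1 << 25) = 3645139415 | 33554432 = 3678693847

3678693847


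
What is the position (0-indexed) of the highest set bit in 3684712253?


0b11011011101000000011111100111101. Highest set bit at position 31

31


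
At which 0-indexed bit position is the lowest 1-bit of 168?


0b10101000. Lowest set bit at position 3

3


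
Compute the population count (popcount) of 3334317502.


0b11000110101111011010010110111110 has 20 set bits

20


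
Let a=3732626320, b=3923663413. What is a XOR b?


3732626320 ^ 3923663413 = 933560741

933560741


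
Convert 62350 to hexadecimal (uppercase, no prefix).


62350 = F38E hex

F38E


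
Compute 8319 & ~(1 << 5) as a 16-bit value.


8319 & ~(1 << 5) = 8287

8287


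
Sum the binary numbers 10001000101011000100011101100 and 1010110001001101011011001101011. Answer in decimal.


10001000101011000100011101100 + 1010110001001101011011001101011 = 1100111001111000011111101010111 = 1732001623

1732001623


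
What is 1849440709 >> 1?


0b1101110001111000011100111000101 >> 1 = 0b110111000111100001110011100010 = 924720354

924720354


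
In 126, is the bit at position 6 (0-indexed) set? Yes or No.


0b1111110, bit 6 = 1. Yes

Yes


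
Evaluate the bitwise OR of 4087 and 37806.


0b111111110111 | 0b1001001110101110 = 0b1001111111111111 = 40959

40959


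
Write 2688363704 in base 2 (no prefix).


2688363704 = 10100000001111010010110010111000 in binary

10100000001111010010110010111000


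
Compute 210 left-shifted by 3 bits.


0b11010010 << 3 = 0b11010010000 = 1680

1680


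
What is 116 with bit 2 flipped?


116 ^ (1 << 2) = 116 ^ 4 = 112

112


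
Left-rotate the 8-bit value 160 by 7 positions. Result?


Rotate 0b10100000 left by 7 (8-bit) = 0b1010000 = 80

80


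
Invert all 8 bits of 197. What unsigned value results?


197 ^ 255 = 58

58


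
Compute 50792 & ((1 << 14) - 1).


50792 & 16383 = 1640

1640


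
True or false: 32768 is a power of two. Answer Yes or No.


0b1000000000000000. Only one bit set => Yes

Yes


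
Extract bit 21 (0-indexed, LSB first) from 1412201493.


0b1010100001011000111110000010101, position 21 = 1

1


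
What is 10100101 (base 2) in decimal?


10100101 in decimal = 165

165


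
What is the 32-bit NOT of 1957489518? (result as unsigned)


~0b1110100101011001110101101101110 = 0b10001011010100110001010010010001 = 2337477777 (32-bit unsigned)

2337477777


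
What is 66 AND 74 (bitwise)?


0b1000010 & 0b1001010 = 0b1000010 = 66

66


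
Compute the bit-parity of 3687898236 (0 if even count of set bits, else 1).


0b11011011110100001101110001111100 has 19 ones => parity 1

1


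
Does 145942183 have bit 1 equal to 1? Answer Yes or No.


0b1000101100101110011010100111, bit 1 = 1. Yes

Yes


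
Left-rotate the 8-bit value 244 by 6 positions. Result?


Rotate 0b11110100 left by 6 (8-bit) = 0b111101 = 61

61


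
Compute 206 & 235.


0b11001110 & 0b11101011 = 0b11001010 = 202

202


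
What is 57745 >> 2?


0b1110000110010001 >> 2 = 0b11100001100100 = 14436

14436


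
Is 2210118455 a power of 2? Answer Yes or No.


0b10000011101110111011101100110111. Multiple bits set => No

No


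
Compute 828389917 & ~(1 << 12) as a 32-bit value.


828389917 & ~(1 << 12) = 828385821

828385821


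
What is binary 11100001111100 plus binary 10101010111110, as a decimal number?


11100001111100 + 10101010111110 = 110001100111010 = 25402

25402


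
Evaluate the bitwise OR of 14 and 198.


0b1110 | 0b11000110 = 0b11001110 = 206

206


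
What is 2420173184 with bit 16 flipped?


2420173184 ^ (1 << 16) = 2420173184 ^ 65536 = 2420238720

2420238720


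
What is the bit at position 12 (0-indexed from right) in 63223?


0b1111011011110111, position 12 = 1

1


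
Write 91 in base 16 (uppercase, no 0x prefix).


91 = 5B hex

5B


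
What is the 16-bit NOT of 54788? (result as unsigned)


~0b1101011000000100 = 0b10100111111011 = 10747 (16-bit unsigned)

10747


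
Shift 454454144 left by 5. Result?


0b11011000101100110101110000000 << 5 = 0b1101100010110011010111000000000000 = 14542532608

14542532608


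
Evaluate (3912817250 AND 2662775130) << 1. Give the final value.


Step 1: 3912817250 & 2662775130 = 2284886082
Step 2: 2284886082 << 1 = 4569772164

4569772164


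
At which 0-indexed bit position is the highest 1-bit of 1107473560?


0b1000010000000101011010010011000. Highest set bit at position 30

30


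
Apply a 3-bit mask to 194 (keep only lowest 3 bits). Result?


194 & 7 = 2

2


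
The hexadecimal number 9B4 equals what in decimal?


9B4 hex = 2484 decimal

2484


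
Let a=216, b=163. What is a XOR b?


216 ^ 163 = 123

123


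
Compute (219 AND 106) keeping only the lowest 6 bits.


Step 1: 219 & 106 = 74
Step 2: 74 & 63 = 10

10


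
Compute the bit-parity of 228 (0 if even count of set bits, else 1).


0b11100100 has 4 ones => parity 0

0


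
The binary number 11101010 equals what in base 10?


11101010 in decimal = 234

234


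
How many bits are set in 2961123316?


0b10110000011111110010011111110100 has 19 set bits

19


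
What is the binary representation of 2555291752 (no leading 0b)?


2555291752 = 10011000010011101010100001101000 in binary

10011000010011101010100001101000


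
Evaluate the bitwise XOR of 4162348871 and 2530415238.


0b11111000000110000110011101000111 ^ 0b10010110110100110001001010000110 = 0b1101110110010110111010111000001 = 1858827713

1858827713


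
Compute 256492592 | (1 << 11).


256492592 | (1 << 11) = 256492592 | 2048 = 256494640

256494640


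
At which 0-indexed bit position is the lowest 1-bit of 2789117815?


0b10100110001111101000111101110111. Lowest set bit at position 0

0


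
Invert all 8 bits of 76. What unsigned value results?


76 ^ 255 = 179

179


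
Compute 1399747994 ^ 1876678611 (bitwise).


0b1010011011011100111010110011010 ^ 0b1101111110110111101011111010011 = 0b111100101101011010001001001001 = 1018536521

1018536521


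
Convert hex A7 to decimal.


A7 hex = 167 decimal

167


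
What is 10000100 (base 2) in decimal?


10000100 in decimal = 132

132


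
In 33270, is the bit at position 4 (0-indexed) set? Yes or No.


0b1000000111110110, bit 4 = 1. Yes

Yes


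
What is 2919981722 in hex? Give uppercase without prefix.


2919981722 = AE0B629A hex

AE0B629A


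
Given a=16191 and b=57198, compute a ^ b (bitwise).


16191 ^ 57198 = 57425

57425


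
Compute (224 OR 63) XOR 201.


Step 1: 224 | 63 = 255
Step 2: 255 ^ 201 = 54

54


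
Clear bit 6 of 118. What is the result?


118 & ~(1 << 6) = 54

54


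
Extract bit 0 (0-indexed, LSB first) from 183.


0b10110111, position 0 = 1

1


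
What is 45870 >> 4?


0b1011001100101110 >> 4 = 0b101100110010 = 2866

2866


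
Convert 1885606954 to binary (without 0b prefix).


1885606954 = 1110000011001000001010000101010 in binary

1110000011001000001010000101010


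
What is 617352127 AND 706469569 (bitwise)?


0b100100110011000000101110111111 & 0b101010000110111101111011000001 = 0b100000000010000000101010000001 = 537397889

537397889


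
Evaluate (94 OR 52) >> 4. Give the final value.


Step 1: 94 | 52 = 126
Step 2: 126 >> 4 = 7

7


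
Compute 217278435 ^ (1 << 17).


217278435 ^ (1 << 17) = 217278435 ^ 131072 = 217147363

217147363


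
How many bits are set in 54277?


0b1101010000000101 has 6 set bits

6


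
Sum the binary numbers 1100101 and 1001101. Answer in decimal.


1100101 + 1001101 = 10110010 = 178

178


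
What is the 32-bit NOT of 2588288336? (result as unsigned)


~0b10011010010001100010010101010000 = 0b1100101101110011101101010101111 = 1706678959 (32-bit unsigned)

1706678959
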